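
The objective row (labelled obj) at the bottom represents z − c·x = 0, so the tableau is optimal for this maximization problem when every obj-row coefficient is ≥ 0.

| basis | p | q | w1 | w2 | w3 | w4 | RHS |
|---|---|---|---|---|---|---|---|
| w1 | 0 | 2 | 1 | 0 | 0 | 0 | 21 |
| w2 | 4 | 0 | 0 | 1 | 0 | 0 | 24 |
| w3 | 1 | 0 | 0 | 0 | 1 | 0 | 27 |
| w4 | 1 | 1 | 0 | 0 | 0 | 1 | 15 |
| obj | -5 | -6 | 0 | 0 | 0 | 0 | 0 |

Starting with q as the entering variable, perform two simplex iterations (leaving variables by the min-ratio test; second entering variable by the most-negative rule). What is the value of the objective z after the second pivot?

171/2

Ratio test on column q — row 1: 21/2 = 21/2; row 2: entry 0 ≤ 0; row 3: entry 0 ≤ 0; row 4: 15/1 = 15. Minimum is 21/2 at row 1 (w1 leaves); pivot element 2.
Pivot on row 1; the obj-row RHS becomes 0 − (-6)·(21/2) = 63.
Next entering variable (most negative obj-row entry -5): p.
Ratio test on column p — row 1: entry 0 ≤ 0; row 2: 24/4 = 6; row 3: 27/1 = 27; row 4: (9/2)/1 = 9/2. Minimum is 9/2 at row 4 (w4 leaves); pivot element 1.
After the second pivot the obj-row RHS is 63 − (-5)·(9/2) = 171/2.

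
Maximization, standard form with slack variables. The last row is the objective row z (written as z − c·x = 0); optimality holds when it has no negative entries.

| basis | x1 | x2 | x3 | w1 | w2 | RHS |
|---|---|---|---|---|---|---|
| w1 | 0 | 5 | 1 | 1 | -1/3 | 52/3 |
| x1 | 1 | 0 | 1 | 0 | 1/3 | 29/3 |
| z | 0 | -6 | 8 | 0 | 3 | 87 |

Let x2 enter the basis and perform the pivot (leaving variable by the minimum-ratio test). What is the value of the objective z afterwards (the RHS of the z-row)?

539/5

Ratio test on column x2 — row 1: (52/3)/5 = 52/15; row 2: entry 0 ≤ 0. Minimum is 52/15 at row 1 (w1 leaves); pivot element 5.
Pivot on row 1; the z-row RHS becomes 87 − (-6)·(52/15) = 539/5.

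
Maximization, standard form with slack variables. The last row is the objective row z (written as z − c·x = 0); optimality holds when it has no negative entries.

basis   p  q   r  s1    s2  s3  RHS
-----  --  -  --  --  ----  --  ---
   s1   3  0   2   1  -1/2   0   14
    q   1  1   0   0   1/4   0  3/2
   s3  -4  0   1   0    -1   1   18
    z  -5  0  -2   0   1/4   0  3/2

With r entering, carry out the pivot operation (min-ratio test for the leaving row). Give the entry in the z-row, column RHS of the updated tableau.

31/2

Ratio test on column r — row 1: 14/2 = 7; row 2: entry 0 ≤ 0; row 3: 18/1 = 18. Minimum is 7 at row 1 (s1 leaves); pivot element 2.
Divide row 1 by 2; eliminate column r from the other rows.
z-row update in column RHS: 3/2 − (-2)·7 = 31/2.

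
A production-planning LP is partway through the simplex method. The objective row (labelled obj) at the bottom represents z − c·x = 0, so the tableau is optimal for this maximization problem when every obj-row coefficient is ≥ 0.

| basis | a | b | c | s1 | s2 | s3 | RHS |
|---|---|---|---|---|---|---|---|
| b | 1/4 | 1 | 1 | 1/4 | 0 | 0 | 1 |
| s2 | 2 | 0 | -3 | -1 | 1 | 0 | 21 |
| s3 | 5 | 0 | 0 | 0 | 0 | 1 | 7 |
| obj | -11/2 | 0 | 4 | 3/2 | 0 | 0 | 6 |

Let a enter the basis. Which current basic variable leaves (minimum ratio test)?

s3

Column a entries and ratios — b: 1/(1/4) = 4; s2: 21/2 = 21/2; s3: 7/5 = 7/5.
Smallest ratio is 7/5 in the row of s3, so s3 leaves.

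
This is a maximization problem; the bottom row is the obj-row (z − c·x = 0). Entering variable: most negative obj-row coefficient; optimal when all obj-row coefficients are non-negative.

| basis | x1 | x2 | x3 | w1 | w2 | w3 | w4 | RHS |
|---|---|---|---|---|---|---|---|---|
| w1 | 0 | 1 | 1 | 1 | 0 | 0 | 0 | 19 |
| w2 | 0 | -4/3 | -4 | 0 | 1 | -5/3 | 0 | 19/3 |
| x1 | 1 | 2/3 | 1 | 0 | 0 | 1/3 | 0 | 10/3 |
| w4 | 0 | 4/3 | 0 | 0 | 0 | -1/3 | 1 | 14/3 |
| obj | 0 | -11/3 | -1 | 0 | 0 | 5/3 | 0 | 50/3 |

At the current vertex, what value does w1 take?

19

w1 is basic (row 1); its value is the RHS of that row, 19.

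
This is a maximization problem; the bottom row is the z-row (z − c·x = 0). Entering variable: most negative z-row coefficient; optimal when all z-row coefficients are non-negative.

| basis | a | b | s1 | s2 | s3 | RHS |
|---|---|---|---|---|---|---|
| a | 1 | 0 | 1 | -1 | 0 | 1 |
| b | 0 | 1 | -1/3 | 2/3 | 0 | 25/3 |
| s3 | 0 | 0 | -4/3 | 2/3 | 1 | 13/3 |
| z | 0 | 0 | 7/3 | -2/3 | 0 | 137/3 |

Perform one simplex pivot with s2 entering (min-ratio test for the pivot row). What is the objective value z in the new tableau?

Ratio test on column s2 — row 1: entry -1 ≤ 0; row 2: (25/3)/(2/3) = 25/2; row 3: (13/3)/(2/3) = 13/2. Minimum is 13/2 at row 3 (s3 leaves); pivot element 2/3.
Pivot on row 3; the z-row RHS becomes 137/3 − (-2/3)·(13/2) = 50.

50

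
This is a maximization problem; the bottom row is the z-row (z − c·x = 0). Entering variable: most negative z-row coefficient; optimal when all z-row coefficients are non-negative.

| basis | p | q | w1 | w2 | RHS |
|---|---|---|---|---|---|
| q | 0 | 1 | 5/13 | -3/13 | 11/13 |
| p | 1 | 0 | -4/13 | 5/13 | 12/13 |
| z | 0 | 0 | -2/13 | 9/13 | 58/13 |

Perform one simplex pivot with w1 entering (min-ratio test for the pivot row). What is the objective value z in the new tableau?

24/5

Ratio test on column w1 — row 1: (11/13)/(5/13) = 11/5; row 2: entry -4/13 ≤ 0. Minimum is 11/5 at row 1 (q leaves); pivot element 5/13.
Pivot on row 1; the z-row RHS becomes 58/13 − (-2/13)·(11/5) = 24/5.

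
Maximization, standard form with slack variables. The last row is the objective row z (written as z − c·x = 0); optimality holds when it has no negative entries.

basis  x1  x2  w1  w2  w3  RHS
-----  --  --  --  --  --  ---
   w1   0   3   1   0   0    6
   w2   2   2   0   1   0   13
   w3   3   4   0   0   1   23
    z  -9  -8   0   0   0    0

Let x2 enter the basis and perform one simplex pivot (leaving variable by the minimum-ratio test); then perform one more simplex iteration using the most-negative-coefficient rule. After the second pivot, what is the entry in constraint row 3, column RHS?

Ratio test on column x2 — row 1: 6/3 = 2; row 2: 13/2 = 13/2; row 3: 23/4 = 23/4. Minimum is 2 at row 1 (w1 leaves); pivot element 3.
Divide row 1 by 3; eliminate column x2 from the other rows.
Second iteration: most negative z-row entry is -9 in column x1, so x1 enters.
Ratio test on column x1 — row 1: entry 0 ≤ 0; row 2: 9/2 = 9/2; row 3: 15/3 = 5. Minimum is 9/2 at row 2 (w2 leaves); pivot element 2.
Divide row 2 by 2; eliminate column x1 from the other rows.
After both pivots, the entry at constraint row 3, column RHS is 3/2.

3/2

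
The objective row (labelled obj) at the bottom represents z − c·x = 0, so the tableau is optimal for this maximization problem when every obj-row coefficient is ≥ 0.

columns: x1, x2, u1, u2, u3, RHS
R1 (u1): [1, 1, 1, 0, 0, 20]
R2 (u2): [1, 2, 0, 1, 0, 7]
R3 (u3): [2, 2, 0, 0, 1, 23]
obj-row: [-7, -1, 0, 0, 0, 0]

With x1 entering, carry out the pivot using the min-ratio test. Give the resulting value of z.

Ratio test on column x1 — row 1: 20/1 = 20; row 2: 7/1 = 7; row 3: 23/2 = 23/2. Minimum is 7 at row 2 (u2 leaves); pivot element 1.
Pivot on row 2; the obj-row RHS becomes 0 − (-7)·7 = 49.

49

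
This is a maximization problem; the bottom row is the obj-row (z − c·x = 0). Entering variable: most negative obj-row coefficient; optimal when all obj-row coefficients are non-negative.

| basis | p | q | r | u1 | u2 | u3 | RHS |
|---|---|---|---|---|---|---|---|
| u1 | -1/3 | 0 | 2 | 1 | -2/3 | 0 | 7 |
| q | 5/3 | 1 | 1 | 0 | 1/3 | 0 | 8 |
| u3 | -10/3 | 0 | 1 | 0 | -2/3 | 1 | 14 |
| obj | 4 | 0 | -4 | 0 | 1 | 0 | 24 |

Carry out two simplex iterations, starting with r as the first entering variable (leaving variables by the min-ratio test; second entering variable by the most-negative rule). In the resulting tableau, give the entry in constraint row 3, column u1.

Ratio test on column r — row 1: 7/2 = 7/2; row 2: 8/1 = 8; row 3: 14/1 = 14. Minimum is 7/2 at row 1 (u1 leaves); pivot element 2.
Divide row 1 by 2; eliminate column r from the other rows.
Second iteration: most negative obj-row entry is -1/3 in column u2, so u2 enters.
Ratio test on column u2 — row 1: entry -1/3 ≤ 0; row 2: (9/2)/(2/3) = 27/4; row 3: entry -1/3 ≤ 0. Minimum is 27/4 at row 2 (q leaves); pivot element 2/3.
Divide row 2 by 2/3; eliminate column u2 from the other rows.
After both pivots, the entry at constraint row 3, column u1 is -3/4.

-3/4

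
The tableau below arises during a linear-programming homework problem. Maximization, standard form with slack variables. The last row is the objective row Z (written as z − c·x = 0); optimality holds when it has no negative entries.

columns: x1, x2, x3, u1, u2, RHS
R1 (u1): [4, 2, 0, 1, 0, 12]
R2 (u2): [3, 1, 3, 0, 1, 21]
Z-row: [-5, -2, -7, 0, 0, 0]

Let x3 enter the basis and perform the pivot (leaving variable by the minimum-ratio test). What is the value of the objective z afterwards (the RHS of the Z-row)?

49

Ratio test on column x3 — row 1: entry 0 ≤ 0; row 2: 21/3 = 7. Minimum is 7 at row 2 (u2 leaves); pivot element 3.
Pivot on row 2; the Z-row RHS becomes 0 − (-7)·7 = 49.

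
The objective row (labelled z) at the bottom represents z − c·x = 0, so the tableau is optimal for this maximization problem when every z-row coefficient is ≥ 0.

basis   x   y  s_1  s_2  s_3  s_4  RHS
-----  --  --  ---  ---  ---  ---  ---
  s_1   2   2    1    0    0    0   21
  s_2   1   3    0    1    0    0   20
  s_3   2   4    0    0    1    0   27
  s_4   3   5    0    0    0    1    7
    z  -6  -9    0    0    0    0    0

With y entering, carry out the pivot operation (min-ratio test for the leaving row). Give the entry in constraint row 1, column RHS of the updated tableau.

91/5

Ratio test on column y — row 1: 21/2 = 21/2; row 2: 20/3 = 20/3; row 3: 27/4 = 27/4; row 4: 7/5 = 7/5. Minimum is 7/5 at row 4 (s_4 leaves); pivot element 5.
Divide row 4 by 5; eliminate column y from the other rows.
Row 1 update in column RHS: 21 − 2·(7/5) = 91/5.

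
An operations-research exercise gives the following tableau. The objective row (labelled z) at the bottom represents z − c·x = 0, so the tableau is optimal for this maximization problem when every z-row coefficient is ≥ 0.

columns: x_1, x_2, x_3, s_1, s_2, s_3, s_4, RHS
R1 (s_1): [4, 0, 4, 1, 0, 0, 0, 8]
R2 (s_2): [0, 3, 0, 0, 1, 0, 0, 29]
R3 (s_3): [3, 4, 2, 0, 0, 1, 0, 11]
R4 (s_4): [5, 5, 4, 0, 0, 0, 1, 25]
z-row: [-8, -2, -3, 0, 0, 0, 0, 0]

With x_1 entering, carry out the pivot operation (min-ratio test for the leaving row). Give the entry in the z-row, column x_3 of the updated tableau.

5

Ratio test on column x_1 — row 1: 8/4 = 2; row 2: entry 0 ≤ 0; row 3: 11/3 = 11/3; row 4: 25/5 = 5. Minimum is 2 at row 1 (s_1 leaves); pivot element 4.
Divide row 1 by 4; eliminate column x_1 from the other rows.
z-row update in column x_3: -3 − (-8)·1 = 5.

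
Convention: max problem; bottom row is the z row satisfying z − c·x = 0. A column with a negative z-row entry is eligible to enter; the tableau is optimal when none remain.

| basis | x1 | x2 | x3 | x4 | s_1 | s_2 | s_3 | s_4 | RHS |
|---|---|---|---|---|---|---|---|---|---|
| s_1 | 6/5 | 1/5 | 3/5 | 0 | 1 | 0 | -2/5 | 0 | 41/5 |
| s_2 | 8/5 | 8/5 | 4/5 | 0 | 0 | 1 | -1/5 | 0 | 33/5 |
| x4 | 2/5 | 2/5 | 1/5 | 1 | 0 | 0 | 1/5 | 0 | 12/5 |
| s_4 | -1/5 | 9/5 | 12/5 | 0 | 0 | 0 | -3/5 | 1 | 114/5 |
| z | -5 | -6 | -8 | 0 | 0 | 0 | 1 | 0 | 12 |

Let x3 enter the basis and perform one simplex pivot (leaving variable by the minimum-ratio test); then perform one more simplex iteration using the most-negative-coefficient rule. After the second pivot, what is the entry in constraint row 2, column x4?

1

Ratio test on column x3 — row 1: (41/5)/(3/5) = 41/3; row 2: (33/5)/(4/5) = 33/4; row 3: (12/5)/(1/5) = 12; row 4: (114/5)/(12/5) = 19/2. Minimum is 33/4 at row 2 (s_2 leaves); pivot element 4/5.
Divide row 2 by 4/5; eliminate column x3 from the other rows.
Second iteration: most negative z-row entry is -1 in column s_3, so s_3 enters.
Ratio test on column s_3 — row 1: entry -1/4 ≤ 0; row 2: entry -1/4 ≤ 0; row 3: (3/4)/(1/4) = 3; row 4: entry 0 ≤ 0. Minimum is 3 at row 3 (x4 leaves); pivot element 1/4.
Divide row 3 by 1/4; eliminate column s_3 from the other rows.
After both pivots, the entry at constraint row 2, column x4 is 1.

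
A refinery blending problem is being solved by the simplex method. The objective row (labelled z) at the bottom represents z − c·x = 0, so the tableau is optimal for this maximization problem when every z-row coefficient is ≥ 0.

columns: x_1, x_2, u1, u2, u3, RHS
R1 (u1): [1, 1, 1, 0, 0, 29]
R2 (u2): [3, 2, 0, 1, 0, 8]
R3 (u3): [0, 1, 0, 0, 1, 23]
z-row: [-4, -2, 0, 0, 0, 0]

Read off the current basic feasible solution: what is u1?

29

u1 is basic (row 1); its value is the RHS of that row, 29.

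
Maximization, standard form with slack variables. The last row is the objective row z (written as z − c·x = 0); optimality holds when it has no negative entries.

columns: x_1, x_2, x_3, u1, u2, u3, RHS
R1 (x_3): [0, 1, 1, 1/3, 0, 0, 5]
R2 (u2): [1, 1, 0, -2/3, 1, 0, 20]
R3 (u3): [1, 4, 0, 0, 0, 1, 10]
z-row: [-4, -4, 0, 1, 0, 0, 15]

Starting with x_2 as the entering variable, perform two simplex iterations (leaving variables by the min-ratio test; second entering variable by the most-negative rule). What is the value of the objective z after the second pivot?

55

Ratio test on column x_2 — row 1: 5/1 = 5; row 2: 20/1 = 20; row 3: 10/4 = 5/2. Minimum is 5/2 at row 3 (u3 leaves); pivot element 4.
Pivot on row 3; the z-row RHS becomes 15 − (-4)·(5/2) = 25.
Next entering variable (most negative z-row entry -3): x_1.
Ratio test on column x_1 — row 1: entry -1/4 ≤ 0; row 2: (35/2)/(3/4) = 70/3; row 3: (5/2)/(1/4) = 10. Minimum is 10 at row 3 (x_2 leaves); pivot element 1/4.
After the second pivot the z-row RHS is 25 − (-3)·10 = 55.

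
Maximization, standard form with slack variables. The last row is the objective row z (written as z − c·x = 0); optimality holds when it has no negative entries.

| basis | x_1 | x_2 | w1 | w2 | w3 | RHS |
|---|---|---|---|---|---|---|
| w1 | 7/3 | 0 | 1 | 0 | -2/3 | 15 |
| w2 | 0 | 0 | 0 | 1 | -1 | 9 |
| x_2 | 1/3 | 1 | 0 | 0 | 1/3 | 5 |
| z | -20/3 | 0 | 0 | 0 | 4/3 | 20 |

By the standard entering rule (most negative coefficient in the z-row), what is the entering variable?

x_1

Negative z-row entries: x_1: -20/3.
The most negative is -20/3 in column x_1, so x_1 enters.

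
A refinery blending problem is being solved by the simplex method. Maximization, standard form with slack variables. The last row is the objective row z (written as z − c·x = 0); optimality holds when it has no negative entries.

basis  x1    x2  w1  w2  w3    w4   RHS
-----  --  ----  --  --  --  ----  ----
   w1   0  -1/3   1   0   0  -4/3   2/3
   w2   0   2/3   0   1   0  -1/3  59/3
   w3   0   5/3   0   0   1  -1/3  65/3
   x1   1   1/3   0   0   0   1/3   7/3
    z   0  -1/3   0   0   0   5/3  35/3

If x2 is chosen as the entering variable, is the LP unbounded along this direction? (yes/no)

Column x2 has positive entries in row(s) 2, 3, 4, so the ratio test bounds it — not unbounded.

no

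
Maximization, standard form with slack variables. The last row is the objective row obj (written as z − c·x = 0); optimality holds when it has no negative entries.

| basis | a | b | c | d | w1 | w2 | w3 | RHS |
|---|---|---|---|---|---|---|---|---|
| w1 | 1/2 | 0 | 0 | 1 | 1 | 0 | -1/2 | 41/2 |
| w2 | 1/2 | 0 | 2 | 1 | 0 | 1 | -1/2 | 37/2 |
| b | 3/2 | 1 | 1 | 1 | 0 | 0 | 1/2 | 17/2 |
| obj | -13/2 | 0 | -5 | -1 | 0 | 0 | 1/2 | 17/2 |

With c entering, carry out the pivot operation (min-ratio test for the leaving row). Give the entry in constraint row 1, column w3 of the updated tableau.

-1/2

Ratio test on column c — row 1: entry 0 ≤ 0; row 2: (37/2)/2 = 37/4; row 3: (17/2)/1 = 17/2. Minimum is 17/2 at row 3 (b leaves); pivot element 1.
Divide row 3 by 1; eliminate column c from the other rows.
Row 1 update in column w3: -1/2 − 0·(1/2) = -1/2.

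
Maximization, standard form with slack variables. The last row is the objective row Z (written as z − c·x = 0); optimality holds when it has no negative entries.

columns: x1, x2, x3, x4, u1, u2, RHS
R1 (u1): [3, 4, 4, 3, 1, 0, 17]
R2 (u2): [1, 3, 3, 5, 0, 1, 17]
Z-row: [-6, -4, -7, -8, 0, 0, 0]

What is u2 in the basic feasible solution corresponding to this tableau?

17

u2 is basic (row 2); its value is the RHS of that row, 17.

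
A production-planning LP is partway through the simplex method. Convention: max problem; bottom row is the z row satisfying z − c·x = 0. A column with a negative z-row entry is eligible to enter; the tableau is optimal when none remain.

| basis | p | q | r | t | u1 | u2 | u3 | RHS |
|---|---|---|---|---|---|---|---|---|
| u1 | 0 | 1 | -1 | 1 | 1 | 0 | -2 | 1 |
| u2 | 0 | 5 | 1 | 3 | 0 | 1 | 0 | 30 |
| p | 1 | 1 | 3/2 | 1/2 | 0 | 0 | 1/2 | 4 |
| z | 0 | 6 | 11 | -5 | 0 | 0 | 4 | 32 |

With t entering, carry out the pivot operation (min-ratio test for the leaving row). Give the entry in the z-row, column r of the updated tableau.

6

Ratio test on column t — row 1: 1/1 = 1; row 2: 30/3 = 10; row 3: 4/(1/2) = 8. Minimum is 1 at row 1 (u1 leaves); pivot element 1.
Divide row 1 by 1; eliminate column t from the other rows.
z-row update in column r: 11 − (-5)·(-1) = 6.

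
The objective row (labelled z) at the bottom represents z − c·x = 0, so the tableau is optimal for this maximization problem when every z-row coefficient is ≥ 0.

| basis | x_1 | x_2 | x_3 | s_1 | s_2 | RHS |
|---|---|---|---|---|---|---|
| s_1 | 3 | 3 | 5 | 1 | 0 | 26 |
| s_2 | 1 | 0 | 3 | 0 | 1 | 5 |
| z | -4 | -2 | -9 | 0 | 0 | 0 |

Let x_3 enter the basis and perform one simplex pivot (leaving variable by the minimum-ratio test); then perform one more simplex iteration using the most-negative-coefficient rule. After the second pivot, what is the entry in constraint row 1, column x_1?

4/9

Ratio test on column x_3 — row 1: 26/5 = 26/5; row 2: 5/3 = 5/3. Minimum is 5/3 at row 2 (s_2 leaves); pivot element 3.
Divide row 2 by 3; eliminate column x_3 from the other rows.
Second iteration: most negative z-row entry is -2 in column x_2, so x_2 enters.
Ratio test on column x_2 — row 1: (53/3)/3 = 53/9; row 2: entry 0 ≤ 0. Minimum is 53/9 at row 1 (s_1 leaves); pivot element 3.
Divide row 1 by 3; eliminate column x_2 from the other rows.
After both pivots, the entry at constraint row 1, column x_1 is 4/9.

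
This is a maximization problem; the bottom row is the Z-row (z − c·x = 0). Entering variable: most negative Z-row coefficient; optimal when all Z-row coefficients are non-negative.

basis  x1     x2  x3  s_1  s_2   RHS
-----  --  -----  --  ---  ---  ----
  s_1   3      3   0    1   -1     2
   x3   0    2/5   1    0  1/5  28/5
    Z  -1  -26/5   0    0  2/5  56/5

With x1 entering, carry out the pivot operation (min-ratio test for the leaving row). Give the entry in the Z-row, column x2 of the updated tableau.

-21/5

Ratio test on column x1 — row 1: 2/3 = 2/3; row 2: entry 0 ≤ 0. Minimum is 2/3 at row 1 (s_1 leaves); pivot element 3.
Divide row 1 by 3; eliminate column x1 from the other rows.
Z-row update in column x2: -26/5 − (-1)·1 = -21/5.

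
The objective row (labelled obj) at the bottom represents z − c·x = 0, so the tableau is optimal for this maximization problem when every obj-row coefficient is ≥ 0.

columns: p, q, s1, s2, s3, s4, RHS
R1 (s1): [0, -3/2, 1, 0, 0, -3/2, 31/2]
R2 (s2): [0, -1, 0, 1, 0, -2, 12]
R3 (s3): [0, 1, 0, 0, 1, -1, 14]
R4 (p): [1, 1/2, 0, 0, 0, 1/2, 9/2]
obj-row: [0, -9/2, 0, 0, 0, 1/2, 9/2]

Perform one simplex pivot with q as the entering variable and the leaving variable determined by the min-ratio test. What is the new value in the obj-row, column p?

Ratio test on column q — row 1: entry -3/2 ≤ 0; row 2: entry -1 ≤ 0; row 3: 14/1 = 14; row 4: (9/2)/(1/2) = 9. Minimum is 9 at row 4 (p leaves); pivot element 1/2.
Divide row 4 by 1/2; eliminate column q from the other rows.
obj-row update in column p: 0 − (-9/2)·2 = 9.

9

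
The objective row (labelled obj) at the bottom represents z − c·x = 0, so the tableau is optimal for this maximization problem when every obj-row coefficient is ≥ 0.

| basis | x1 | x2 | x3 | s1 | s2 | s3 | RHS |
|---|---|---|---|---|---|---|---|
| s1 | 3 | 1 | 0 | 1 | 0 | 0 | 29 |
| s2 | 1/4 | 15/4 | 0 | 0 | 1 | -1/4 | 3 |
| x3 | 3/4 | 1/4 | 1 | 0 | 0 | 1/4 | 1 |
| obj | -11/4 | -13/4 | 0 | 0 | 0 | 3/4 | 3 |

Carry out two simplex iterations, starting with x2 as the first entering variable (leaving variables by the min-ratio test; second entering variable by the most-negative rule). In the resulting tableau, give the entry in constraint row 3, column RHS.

Ratio test on column x2 — row 1: 29/1 = 29; row 2: 3/(15/4) = 4/5; row 3: 1/(1/4) = 4. Minimum is 4/5 at row 2 (s2 leaves); pivot element 15/4.
Divide row 2 by 15/4; eliminate column x2 from the other rows.
Second iteration: most negative obj-row entry is -38/15 in column x1, so x1 enters.
Ratio test on column x1 — row 1: (141/5)/(44/15) = 423/44; row 2: (4/5)/(1/15) = 12; row 3: (4/5)/(11/15) = 12/11. Minimum is 12/11 at row 3 (x3 leaves); pivot element 11/15.
Divide row 3 by 11/15; eliminate column x1 from the other rows.
After both pivots, the entry at constraint row 3, column RHS is 12/11.

12/11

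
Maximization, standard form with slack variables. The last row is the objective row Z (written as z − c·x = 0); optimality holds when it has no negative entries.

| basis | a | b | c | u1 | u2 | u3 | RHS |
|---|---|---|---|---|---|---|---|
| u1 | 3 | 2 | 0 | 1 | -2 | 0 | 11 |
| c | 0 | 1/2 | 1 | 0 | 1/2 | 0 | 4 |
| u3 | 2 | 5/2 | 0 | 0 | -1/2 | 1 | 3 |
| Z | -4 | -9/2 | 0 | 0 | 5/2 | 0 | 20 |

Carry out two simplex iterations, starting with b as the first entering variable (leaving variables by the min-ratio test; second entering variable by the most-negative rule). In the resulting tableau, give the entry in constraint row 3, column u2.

Ratio test on column b — row 1: 11/2 = 11/2; row 2: 4/(1/2) = 8; row 3: 3/(5/2) = 6/5. Minimum is 6/5 at row 3 (u3 leaves); pivot element 5/2.
Divide row 3 by 5/2; eliminate column b from the other rows.
Second iteration: most negative Z-row entry is -2/5 in column a, so a enters.
Ratio test on column a — row 1: (43/5)/(7/5) = 43/7; row 2: entry -2/5 ≤ 0; row 3: (6/5)/(4/5) = 3/2. Minimum is 3/2 at row 3 (b leaves); pivot element 4/5.
Divide row 3 by 4/5; eliminate column a from the other rows.
After both pivots, the entry at constraint row 3, column u2 is -1/4.

-1/4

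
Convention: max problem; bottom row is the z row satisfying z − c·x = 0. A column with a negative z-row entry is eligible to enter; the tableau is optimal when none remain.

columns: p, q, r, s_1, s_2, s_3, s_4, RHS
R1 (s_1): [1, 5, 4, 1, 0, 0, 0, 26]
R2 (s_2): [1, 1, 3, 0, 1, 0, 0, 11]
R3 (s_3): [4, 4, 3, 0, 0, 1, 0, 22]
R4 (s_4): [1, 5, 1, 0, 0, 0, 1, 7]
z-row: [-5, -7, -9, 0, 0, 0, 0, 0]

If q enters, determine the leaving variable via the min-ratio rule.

Column q entries and ratios — s_1: 26/5 = 26/5; s_2: 11/1 = 11; s_3: 22/4 = 11/2; s_4: 7/5 = 7/5.
Smallest ratio is 7/5 in the row of s_4, so s_4 leaves.

s_4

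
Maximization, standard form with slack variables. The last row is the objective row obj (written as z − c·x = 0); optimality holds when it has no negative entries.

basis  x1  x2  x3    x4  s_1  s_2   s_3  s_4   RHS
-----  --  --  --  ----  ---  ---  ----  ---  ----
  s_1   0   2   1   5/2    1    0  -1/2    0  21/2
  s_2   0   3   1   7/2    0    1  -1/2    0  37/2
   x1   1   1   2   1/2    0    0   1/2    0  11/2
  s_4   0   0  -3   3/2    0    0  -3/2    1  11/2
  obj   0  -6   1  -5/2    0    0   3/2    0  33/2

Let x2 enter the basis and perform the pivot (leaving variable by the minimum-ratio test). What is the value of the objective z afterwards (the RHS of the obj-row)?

Ratio test on column x2 — row 1: (21/2)/2 = 21/4; row 2: (37/2)/3 = 37/6; row 3: (11/2)/1 = 11/2; row 4: entry 0 ≤ 0. Minimum is 21/4 at row 1 (s_1 leaves); pivot element 2.
Pivot on row 1; the obj-row RHS becomes 33/2 − (-6)·(21/4) = 48.

48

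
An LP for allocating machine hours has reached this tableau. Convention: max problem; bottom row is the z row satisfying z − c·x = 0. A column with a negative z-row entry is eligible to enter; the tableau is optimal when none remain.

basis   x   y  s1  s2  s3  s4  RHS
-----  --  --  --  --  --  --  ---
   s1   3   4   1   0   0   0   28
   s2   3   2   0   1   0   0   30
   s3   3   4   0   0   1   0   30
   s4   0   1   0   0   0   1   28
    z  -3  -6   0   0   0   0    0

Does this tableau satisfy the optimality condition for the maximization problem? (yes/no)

The z-row has a negative entry -6 in column y, so it is not optimal.

no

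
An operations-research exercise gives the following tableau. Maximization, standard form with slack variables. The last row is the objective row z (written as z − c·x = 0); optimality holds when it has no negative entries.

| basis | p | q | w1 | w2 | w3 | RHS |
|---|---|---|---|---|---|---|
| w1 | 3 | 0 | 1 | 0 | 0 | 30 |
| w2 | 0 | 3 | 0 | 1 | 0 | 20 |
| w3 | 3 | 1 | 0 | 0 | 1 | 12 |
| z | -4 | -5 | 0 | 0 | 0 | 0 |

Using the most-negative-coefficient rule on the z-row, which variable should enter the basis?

q

Negative z-row entries: p: -4, q: -5.
The most negative is -5 in column q, so q enters.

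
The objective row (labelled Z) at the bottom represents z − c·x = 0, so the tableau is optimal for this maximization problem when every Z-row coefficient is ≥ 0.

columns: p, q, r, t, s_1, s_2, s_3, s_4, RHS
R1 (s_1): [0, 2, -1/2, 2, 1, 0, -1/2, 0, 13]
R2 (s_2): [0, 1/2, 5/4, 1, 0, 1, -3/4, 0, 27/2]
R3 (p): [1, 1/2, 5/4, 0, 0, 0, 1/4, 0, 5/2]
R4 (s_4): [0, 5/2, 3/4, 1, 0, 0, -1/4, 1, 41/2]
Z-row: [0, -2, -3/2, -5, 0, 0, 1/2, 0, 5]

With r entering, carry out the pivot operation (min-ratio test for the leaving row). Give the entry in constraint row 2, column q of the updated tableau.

0

Ratio test on column r — row 1: entry -1/2 ≤ 0; row 2: (27/2)/(5/4) = 54/5; row 3: (5/2)/(5/4) = 2; row 4: (41/2)/(3/4) = 82/3. Minimum is 2 at row 3 (p leaves); pivot element 5/4.
Divide row 3 by 5/4; eliminate column r from the other rows.
Row 2 update in column q: 1/2 − (5/4)·(2/5) = 0.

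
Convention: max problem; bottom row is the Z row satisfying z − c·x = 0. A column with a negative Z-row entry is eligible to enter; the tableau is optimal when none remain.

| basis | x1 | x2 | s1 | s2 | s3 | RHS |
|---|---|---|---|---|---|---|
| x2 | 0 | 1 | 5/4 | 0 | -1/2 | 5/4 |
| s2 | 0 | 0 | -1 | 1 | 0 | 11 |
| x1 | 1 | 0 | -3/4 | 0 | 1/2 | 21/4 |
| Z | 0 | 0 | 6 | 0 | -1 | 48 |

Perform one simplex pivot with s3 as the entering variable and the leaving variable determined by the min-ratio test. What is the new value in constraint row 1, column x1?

1

Ratio test on column s3 — row 1: entry -1/2 ≤ 0; row 2: entry 0 ≤ 0; row 3: (21/4)/(1/2) = 21/2. Minimum is 21/2 at row 3 (x1 leaves); pivot element 1/2.
Divide row 3 by 1/2; eliminate column s3 from the other rows.
Row 1 update in column x1: 0 − (-1/2)·2 = 1.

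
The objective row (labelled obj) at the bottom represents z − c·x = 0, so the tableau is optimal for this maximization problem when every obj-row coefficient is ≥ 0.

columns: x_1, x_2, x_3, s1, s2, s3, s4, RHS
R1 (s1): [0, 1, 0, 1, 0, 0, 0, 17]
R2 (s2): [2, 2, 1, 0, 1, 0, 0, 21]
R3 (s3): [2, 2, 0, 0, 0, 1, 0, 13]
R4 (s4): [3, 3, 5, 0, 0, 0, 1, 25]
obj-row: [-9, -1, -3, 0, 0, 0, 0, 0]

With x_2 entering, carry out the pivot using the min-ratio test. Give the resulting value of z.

Ratio test on column x_2 — row 1: 17/1 = 17; row 2: 21/2 = 21/2; row 3: 13/2 = 13/2; row 4: 25/3 = 25/3. Minimum is 13/2 at row 3 (s3 leaves); pivot element 2.
Pivot on row 3; the obj-row RHS becomes 0 − (-1)·(13/2) = 13/2.

13/2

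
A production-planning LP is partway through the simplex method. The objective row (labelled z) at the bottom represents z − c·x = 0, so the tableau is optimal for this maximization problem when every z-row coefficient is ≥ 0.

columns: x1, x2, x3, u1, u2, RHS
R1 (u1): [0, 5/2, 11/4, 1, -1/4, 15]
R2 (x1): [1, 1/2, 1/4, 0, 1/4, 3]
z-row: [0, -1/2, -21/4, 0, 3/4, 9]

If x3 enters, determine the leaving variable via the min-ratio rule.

Column x3 entries and ratios — u1: 15/(11/4) = 60/11; x1: 3/(1/4) = 12.
Smallest ratio is 60/11 in the row of u1, so u1 leaves.

u1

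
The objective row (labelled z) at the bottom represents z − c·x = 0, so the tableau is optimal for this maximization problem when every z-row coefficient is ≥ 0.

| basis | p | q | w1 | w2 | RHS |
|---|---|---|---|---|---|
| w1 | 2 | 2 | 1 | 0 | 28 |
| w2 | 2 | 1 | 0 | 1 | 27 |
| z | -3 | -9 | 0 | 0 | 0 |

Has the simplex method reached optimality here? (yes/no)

no

The z-row has a negative entry -9 in column q, so it is not optimal.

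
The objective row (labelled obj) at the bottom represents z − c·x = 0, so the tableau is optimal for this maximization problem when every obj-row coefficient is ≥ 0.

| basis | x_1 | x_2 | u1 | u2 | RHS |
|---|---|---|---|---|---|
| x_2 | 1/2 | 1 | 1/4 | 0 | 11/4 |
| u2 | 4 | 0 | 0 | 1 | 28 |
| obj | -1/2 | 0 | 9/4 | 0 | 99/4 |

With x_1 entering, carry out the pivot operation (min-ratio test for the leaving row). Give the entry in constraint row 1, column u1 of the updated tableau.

Ratio test on column x_1 — row 1: (11/4)/(1/2) = 11/2; row 2: 28/4 = 7. Minimum is 11/2 at row 1 (x_2 leaves); pivot element 1/2.
Divide row 1 by 1/2; eliminate column x_1 from the other rows.
In the new row 1, the u1 entry is the old entry divided by the pivot: (1/4)/(1/2) = 1/2.

1/2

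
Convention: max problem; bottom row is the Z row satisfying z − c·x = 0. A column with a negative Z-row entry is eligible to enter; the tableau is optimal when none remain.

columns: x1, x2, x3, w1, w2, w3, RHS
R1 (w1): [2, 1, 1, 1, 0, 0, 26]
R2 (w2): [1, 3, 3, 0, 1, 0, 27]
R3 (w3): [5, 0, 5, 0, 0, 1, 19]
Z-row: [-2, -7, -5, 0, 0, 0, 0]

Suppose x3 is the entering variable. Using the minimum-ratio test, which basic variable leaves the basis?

Column x3 entries and ratios — w1: 26/1 = 26; w2: 27/3 = 9; w3: 19/5 = 19/5.
Smallest ratio is 19/5 in the row of w3, so w3 leaves.

w3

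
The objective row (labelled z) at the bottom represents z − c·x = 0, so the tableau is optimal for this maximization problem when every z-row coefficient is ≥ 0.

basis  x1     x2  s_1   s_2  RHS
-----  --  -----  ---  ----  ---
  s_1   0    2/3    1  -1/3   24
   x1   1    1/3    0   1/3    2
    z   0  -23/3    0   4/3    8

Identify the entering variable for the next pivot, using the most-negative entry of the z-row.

Negative z-row entries: x2: -23/3.
The most negative is -23/3 in column x2, so x2 enters.

x2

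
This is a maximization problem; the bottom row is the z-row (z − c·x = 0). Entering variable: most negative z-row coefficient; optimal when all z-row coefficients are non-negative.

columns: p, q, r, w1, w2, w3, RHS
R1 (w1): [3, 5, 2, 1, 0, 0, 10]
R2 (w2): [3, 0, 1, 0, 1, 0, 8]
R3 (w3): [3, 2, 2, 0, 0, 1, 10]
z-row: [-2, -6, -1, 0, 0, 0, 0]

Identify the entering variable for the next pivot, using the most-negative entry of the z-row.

q

Negative z-row entries: p: -2, q: -6, r: -1.
The most negative is -6 in column q, so q enters.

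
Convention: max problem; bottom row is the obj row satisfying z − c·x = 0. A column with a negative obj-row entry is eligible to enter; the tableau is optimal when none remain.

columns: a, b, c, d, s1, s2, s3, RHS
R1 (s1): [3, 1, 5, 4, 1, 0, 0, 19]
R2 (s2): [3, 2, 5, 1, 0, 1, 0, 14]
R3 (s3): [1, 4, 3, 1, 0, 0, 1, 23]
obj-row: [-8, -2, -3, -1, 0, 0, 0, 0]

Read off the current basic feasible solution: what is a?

0

a is not in the basis, so in the current basic feasible solution a = 0.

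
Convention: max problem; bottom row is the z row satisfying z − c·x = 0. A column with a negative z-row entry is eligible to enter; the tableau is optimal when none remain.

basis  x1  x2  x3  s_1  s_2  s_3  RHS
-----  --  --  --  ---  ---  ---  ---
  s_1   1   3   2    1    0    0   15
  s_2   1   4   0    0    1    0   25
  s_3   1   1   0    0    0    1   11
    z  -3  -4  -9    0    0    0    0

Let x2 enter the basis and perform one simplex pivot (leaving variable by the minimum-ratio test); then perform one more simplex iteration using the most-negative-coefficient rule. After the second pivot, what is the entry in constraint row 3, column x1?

Ratio test on column x2 — row 1: 15/3 = 5; row 2: 25/4 = 25/4; row 3: 11/1 = 11. Minimum is 5 at row 1 (s_1 leaves); pivot element 3.
Divide row 1 by 3; eliminate column x2 from the other rows.
Second iteration: most negative z-row entry is -19/3 in column x3, so x3 enters.
Ratio test on column x3 — row 1: 5/(2/3) = 15/2; row 2: entry -8/3 ≤ 0; row 3: entry -2/3 ≤ 0. Minimum is 15/2 at row 1 (x2 leaves); pivot element 2/3.
Divide row 1 by 2/3; eliminate column x3 from the other rows.
After both pivots, the entry at constraint row 3, column x1 is 1.

1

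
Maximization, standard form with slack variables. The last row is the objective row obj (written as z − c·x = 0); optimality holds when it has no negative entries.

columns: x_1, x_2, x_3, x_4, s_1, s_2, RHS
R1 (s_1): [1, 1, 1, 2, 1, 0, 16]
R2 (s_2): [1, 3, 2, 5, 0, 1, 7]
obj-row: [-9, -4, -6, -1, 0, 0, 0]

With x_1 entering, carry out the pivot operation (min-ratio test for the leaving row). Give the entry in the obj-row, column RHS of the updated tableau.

63

Ratio test on column x_1 — row 1: 16/1 = 16; row 2: 7/1 = 7. Minimum is 7 at row 2 (s_2 leaves); pivot element 1.
Divide row 2 by 1; eliminate column x_1 from the other rows.
obj-row update in column RHS: 0 − (-9)·7 = 63.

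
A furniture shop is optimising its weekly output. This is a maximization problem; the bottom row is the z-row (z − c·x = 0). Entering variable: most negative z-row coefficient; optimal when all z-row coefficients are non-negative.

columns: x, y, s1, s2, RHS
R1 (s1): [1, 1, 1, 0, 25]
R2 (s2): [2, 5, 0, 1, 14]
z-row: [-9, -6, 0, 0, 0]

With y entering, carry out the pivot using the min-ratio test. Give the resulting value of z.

84/5

Ratio test on column y — row 1: 25/1 = 25; row 2: 14/5 = 14/5. Minimum is 14/5 at row 2 (s2 leaves); pivot element 5.
Pivot on row 2; the z-row RHS becomes 0 − (-6)·(14/5) = 84/5.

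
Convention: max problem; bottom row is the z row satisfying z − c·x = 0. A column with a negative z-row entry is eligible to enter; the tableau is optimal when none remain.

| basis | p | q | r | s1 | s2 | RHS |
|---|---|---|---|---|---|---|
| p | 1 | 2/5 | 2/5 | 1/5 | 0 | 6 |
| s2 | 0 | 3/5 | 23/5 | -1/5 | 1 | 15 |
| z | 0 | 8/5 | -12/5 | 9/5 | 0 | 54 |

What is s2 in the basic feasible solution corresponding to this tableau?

15

s2 is basic (row 2); its value is the RHS of that row, 15.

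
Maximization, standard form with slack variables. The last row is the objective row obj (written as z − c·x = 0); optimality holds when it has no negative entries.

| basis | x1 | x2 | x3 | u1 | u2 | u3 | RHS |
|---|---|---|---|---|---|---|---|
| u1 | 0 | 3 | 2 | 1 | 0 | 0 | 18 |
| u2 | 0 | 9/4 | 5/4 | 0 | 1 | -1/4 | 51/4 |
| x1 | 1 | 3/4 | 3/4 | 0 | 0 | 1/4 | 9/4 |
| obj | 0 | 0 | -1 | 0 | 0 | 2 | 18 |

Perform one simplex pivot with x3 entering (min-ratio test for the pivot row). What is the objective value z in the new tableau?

21

Ratio test on column x3 — row 1: 18/2 = 9; row 2: (51/4)/(5/4) = 51/5; row 3: (9/4)/(3/4) = 3. Minimum is 3 at row 3 (x1 leaves); pivot element 3/4.
Pivot on row 3; the obj-row RHS becomes 18 − (-1)·3 = 21.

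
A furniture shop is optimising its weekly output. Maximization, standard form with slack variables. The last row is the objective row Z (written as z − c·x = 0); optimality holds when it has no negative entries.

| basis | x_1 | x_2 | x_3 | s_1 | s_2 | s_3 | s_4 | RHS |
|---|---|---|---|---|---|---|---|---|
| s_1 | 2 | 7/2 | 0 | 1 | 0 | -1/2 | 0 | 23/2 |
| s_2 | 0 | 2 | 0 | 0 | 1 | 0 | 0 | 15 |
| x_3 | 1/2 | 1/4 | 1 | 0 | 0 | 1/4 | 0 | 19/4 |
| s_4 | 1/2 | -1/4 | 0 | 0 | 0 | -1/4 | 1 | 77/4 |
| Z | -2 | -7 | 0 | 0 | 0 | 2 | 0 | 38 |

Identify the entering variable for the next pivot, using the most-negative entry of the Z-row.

Negative Z-row entries: x_1: -2, x_2: -7.
The most negative is -7 in column x_2, so x_2 enters.

x_2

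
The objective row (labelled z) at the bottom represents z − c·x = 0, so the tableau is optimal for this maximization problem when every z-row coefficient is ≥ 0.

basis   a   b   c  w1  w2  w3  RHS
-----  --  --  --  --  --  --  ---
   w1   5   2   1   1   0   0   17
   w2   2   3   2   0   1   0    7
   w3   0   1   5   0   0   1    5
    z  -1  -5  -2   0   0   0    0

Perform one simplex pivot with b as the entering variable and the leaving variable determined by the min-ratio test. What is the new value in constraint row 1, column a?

Ratio test on column b — row 1: 17/2 = 17/2; row 2: 7/3 = 7/3; row 3: 5/1 = 5. Minimum is 7/3 at row 2 (w2 leaves); pivot element 3.
Divide row 2 by 3; eliminate column b from the other rows.
Row 1 update in column a: 5 − 2·(2/3) = 11/3.

11/3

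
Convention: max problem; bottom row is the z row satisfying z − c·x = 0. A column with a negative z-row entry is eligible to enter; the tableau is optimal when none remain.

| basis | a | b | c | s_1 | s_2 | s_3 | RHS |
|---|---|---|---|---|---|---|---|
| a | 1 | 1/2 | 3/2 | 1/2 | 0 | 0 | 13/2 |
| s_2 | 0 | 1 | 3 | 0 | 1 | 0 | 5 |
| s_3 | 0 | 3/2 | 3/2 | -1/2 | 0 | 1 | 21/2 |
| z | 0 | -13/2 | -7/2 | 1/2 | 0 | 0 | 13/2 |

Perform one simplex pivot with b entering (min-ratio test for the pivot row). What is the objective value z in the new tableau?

39

Ratio test on column b — row 1: (13/2)/(1/2) = 13; row 2: 5/1 = 5; row 3: (21/2)/(3/2) = 7. Minimum is 5 at row 2 (s_2 leaves); pivot element 1.
Pivot on row 2; the z-row RHS becomes 13/2 − (-13/2)·5 = 39.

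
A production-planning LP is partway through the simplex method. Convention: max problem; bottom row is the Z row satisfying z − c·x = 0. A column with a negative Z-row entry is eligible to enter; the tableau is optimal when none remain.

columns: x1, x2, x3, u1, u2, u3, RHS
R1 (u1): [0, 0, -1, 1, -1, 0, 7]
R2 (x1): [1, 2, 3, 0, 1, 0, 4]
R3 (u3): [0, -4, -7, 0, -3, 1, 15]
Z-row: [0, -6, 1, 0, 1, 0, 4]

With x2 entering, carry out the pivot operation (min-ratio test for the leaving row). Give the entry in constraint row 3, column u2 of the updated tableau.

Ratio test on column x2 — row 1: entry 0 ≤ 0; row 2: 4/2 = 2; row 3: entry -4 ≤ 0. Minimum is 2 at row 2 (x1 leaves); pivot element 2.
Divide row 2 by 2; eliminate column x2 from the other rows.
Row 3 update in column u2: -3 − (-4)·(1/2) = -1.

-1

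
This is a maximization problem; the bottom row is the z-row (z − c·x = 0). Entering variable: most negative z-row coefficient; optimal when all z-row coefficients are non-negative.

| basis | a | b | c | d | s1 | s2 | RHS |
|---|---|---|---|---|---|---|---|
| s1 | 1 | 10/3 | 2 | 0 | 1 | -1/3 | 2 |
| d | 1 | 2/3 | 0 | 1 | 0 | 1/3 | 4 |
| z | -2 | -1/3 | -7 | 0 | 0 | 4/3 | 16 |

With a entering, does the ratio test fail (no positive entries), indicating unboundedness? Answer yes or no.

no

Column a has positive entries in row(s) 1, 2, so the ratio test bounds it — not unbounded.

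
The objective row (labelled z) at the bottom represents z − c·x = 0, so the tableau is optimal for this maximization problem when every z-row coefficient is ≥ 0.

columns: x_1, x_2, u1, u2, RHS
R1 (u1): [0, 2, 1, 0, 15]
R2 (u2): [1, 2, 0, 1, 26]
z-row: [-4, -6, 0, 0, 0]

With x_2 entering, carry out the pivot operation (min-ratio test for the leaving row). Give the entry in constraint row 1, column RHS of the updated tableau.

Ratio test on column x_2 — row 1: 15/2 = 15/2; row 2: 26/2 = 13. Minimum is 15/2 at row 1 (u1 leaves); pivot element 2.
Divide row 1 by 2; eliminate column x_2 from the other rows.
In the new row 1, the RHS entry is the old entry divided by the pivot: 15/2 = 15/2.

15/2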